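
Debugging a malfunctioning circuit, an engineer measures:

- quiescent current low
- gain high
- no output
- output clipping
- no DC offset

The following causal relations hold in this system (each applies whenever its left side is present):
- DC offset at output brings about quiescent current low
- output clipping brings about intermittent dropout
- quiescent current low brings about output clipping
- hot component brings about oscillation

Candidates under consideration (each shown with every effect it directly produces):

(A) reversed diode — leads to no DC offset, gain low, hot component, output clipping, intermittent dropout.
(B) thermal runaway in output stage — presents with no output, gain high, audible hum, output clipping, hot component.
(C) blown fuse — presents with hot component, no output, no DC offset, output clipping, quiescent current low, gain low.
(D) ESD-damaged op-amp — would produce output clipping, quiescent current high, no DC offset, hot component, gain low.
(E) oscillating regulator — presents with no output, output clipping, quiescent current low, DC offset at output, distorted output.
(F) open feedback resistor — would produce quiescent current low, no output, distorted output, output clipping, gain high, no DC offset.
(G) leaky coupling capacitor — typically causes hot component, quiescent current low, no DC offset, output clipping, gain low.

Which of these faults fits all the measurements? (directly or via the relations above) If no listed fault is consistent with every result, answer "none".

F

Checking each candidate against the observations:
(A) reversed diode — quiescent current low -; gain high -; no output -; output clipping +; no DC offset +
(B) thermal runaway in output stage — quiescent current low -; gain high +; no output +; output clipping +; no DC offset -
(C) blown fuse — fails on gain high (predicts gain low, not gain high)
(D) ESD-damaged op-amp — fails on quiescent current low, gain high, no output (predicts quiescent current high, not quiescent current low; predicts gain low, not gain high)
(E) oscillating regulator — quiescent current low +; gain high -; no output +; output clipping +; no DC offset -
(F) open feedback resistor — quiescent current low +; gain high +; no output +; output clipping +; no DC offset +
(G) leaky coupling capacitor — fails on gain high, no output (predicts gain low, not gain high)
Only (F) is consistent with every observation.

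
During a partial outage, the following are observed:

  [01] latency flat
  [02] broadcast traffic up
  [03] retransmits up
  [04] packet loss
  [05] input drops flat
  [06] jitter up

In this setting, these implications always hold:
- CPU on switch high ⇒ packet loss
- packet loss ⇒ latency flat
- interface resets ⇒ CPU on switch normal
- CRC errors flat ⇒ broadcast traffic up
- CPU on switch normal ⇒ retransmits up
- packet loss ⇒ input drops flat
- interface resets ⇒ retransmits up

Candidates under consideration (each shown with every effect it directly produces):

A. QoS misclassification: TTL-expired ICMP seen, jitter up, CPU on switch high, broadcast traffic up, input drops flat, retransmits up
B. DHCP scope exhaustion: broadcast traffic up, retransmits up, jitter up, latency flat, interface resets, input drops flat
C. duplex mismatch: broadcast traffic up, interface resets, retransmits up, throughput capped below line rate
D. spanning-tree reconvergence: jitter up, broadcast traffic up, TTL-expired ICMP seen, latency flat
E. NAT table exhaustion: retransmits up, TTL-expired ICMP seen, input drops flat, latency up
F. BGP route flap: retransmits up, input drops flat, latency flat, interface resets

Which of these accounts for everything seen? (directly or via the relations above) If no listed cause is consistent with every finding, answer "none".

A

Per-candidate check:
(A) QoS misclassification — latency flat + (by CPU on switch high → packet loss → latency flat); broadcast traffic up +; retransmits up +; packet loss + (by CPU on switch high → packet loss); input drops flat +; jitter up +
(B) DHCP scope exhaustion — latency flat +; broadcast traffic up +; retransmits up +; packet loss -; input drops flat +; jitter up +
(C) duplex mismatch — does not account for latency flat, packet loss, input drops flat, jitter up
(D) spanning-tree reconvergence — latency flat +; broadcast traffic up +; retransmits up -; packet loss -; input drops flat -; jitter up +
(E) NAT table exhaustion — latency flat -; broadcast traffic up -; retransmits up +; packet loss -; input drops flat +; jitter up -
(F) BGP route flap — does not account for broadcast traffic up, packet loss, jitter up
(A) is the only candidate with no mismatches.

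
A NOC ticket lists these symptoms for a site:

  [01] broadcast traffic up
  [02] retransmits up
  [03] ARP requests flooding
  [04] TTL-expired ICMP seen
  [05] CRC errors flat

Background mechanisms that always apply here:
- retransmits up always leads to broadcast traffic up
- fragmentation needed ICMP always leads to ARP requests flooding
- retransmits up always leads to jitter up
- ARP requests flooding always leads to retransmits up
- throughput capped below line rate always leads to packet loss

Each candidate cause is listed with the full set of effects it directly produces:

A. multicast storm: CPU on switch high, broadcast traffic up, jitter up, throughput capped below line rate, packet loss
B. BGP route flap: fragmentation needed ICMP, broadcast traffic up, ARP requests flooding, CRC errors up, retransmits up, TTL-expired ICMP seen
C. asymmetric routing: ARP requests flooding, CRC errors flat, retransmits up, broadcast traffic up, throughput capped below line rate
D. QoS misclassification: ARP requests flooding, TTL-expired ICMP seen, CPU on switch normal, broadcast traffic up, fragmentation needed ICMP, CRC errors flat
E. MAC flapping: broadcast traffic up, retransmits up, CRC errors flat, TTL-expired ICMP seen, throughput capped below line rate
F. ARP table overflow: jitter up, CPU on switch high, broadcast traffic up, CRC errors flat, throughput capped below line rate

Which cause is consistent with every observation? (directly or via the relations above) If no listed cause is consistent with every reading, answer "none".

For each candidate, compare predicted effects to what was observed:
(A) multicast storm — does not account for retransmits up, ARP requests flooding, TTL-expired ICMP seen, CRC errors flat
(B) BGP route flap — fails on CRC errors flat (predicts CRC errors up, not CRC errors flat)
(C) asymmetric routing — broadcast traffic up ✓; retransmits up ✓; ARP requests flooding ✓; TTL-expired ICMP seen ✗; CRC errors flat ✓
(D) QoS misclassification — broadcast traffic up ✓; retransmits up ✓ (via ARP requests flooding → retransmits up); ARP requests flooding ✓; TTL-expired ICMP seen ✓; CRC errors flat ✓
(E) MAC flapping — does not account for ARP requests flooding
(F) ARP table overflow — broadcast traffic up ✓; retransmits up ✗; ARP requests flooding ✗; TTL-expired ICMP seen ✗; CRC errors flat ✓
(D) alone accounts for all the evidence.

D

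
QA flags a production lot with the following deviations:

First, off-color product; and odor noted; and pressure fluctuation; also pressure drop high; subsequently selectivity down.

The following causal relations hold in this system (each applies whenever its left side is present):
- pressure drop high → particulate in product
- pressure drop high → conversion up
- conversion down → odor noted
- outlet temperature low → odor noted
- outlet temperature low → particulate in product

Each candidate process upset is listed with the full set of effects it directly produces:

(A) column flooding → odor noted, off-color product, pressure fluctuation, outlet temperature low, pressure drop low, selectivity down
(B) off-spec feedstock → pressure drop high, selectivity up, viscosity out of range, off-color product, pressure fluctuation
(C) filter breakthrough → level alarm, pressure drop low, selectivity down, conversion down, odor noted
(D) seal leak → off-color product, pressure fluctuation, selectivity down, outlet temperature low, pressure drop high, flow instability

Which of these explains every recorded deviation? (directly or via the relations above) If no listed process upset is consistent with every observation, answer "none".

D

For each candidate, compare predicted effects to what was observed:
(A) column flooding — off-color product yes; odor noted yes; pressure fluctuation yes; pressure drop high NO; selectivity down yes
(B) off-spec feedstock — off-color product yes; odor noted NO; pressure fluctuation yes; pressure drop high yes; selectivity down NO
(C) filter breakthrough — fails on off-color product, pressure fluctuation, pressure drop high (predicts pressure drop low, not pressure drop high)
(D) seal leak — accounts for every observation (odor noted via outlet temperature low → odor noted)
(D) alone accounts for all the evidence.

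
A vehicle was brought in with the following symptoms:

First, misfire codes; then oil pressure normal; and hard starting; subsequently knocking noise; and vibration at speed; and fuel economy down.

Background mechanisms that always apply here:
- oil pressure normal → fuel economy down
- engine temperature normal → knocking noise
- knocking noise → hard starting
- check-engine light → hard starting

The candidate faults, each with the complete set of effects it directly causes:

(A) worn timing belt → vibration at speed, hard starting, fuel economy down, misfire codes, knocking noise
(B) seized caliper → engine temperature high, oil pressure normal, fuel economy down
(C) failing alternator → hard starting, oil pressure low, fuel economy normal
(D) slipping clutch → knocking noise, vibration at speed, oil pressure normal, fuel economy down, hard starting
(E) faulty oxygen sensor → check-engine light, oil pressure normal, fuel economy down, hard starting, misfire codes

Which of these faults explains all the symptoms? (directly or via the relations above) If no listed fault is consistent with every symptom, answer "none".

Checking each candidate against the observations:
(A) worn timing belt — does not account for oil pressure normal
(B) seized caliper — does not account for misfire codes, hard starting, knocking noise, vibration at speed
(C) failing alternator — fails on misfire codes, oil pressure normal, knocking noise, vibration at speed, fuel economy down (predicts oil pressure low, not oil pressure normal; predicts fuel economy normal, not fuel economy down)
(D) slipping clutch — misfire codes -; oil pressure normal +; hard starting +; knocking noise +; vibration at speed +; fuel economy down +
(E) faulty oxygen sensor — does not account for knocking noise, vibration at speed
None of the listed candidates fits everything.

none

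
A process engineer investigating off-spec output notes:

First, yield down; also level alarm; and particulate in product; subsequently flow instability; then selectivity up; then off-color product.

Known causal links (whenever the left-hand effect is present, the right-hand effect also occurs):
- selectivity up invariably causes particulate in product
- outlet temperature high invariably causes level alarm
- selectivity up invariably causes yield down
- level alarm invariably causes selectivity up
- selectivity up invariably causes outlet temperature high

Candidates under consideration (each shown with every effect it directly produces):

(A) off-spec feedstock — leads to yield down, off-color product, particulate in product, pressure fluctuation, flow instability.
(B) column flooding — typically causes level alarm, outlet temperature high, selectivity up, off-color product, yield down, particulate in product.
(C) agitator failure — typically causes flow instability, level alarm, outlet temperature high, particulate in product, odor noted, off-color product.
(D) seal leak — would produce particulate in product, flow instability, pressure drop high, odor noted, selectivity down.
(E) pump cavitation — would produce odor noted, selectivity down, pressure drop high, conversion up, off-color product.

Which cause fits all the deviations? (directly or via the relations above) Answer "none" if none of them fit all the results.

C

Per-candidate check:
(A) off-spec feedstock — does not account for level alarm, selectivity up
(B) column flooding — yield down ✓; level alarm ✓; particulate in product ✓; flow instability ✗; selectivity up ✓; off-color product ✓
(C) agitator failure — accounts for every observation (yield down via level alarm → selectivity up → yield down)
(D) seal leak — yield down ✗; level alarm ✗; particulate in product ✓; flow instability ✓; selectivity up ✗; off-color product ✗
(E) pump cavitation — yield down ✗; level alarm ✗; particulate in product ✗; flow instability ✗; selectivity up ✗; off-color product ✓
(C) alone accounts for all the evidence.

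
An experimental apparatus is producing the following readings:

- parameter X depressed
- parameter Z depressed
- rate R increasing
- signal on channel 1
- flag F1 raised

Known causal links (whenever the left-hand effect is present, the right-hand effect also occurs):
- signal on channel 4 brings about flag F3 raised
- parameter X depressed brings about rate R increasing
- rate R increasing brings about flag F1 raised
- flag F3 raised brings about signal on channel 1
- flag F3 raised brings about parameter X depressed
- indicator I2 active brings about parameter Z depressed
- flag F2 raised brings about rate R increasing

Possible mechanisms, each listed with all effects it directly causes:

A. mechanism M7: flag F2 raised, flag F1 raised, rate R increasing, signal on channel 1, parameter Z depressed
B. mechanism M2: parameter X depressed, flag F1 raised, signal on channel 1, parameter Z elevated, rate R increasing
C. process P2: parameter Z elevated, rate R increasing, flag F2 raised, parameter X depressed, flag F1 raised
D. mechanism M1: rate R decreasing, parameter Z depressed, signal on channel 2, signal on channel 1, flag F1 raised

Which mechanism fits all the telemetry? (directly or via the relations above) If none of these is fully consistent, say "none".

Testing each hypothesis:
(A) mechanism M7 — does not account for parameter X depressed
(B) mechanism M2 — parameter X depressed match; parameter Z depressed miss; rate R increasing match; signal on channel 1 match; flag F1 raised match
(C) process P2 — fails on parameter Z depressed, signal on channel 1 (predicts parameter Z elevated, not parameter Z depressed)
(D) mechanism M1 — fails on parameter X depressed, rate R increasing (predicts rate R decreasing, not rate R increasing)
No candidate is consistent with all observations.

none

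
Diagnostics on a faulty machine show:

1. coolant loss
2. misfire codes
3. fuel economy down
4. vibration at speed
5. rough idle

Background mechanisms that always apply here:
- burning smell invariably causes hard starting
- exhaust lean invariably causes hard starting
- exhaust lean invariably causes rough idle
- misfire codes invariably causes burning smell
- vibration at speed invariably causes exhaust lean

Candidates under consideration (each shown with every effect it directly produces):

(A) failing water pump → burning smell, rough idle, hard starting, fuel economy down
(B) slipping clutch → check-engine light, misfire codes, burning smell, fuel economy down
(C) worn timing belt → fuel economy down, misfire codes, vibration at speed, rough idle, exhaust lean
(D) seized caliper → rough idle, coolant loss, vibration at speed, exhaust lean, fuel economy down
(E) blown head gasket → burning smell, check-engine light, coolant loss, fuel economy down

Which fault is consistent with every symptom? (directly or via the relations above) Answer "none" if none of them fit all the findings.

Testing each hypothesis:
(A) failing water pump — coolant loss -; misfire codes -; fuel economy down +; vibration at speed -; rough idle +
(B) slipping clutch — does not account for coolant loss, vibration at speed, rough idle
(C) worn timing belt — coolant loss -; misfire codes +; fuel economy down +; vibration at speed +; rough idle +
(D) seized caliper — coolant loss +; misfire codes -; fuel economy down +; vibration at speed +; rough idle +
(E) blown head gasket — coolant loss +; misfire codes -; fuel economy down +; vibration at speed -; rough idle -
None of the listed candidates fits everything.

none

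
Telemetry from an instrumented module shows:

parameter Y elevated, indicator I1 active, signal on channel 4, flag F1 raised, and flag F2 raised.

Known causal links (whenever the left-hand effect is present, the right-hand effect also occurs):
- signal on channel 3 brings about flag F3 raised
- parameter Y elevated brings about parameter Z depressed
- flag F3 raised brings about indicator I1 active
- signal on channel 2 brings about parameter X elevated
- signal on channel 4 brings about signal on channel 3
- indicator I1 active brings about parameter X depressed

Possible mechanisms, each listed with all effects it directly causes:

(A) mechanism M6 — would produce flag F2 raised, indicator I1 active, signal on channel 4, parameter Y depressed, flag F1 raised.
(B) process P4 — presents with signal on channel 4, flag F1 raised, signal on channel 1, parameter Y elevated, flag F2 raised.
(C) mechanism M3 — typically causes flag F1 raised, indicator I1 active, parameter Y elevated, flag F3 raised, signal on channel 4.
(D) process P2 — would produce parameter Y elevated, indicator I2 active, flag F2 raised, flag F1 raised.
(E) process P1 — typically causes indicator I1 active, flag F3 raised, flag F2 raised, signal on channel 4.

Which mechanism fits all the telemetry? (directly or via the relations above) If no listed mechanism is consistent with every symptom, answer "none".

For each candidate, compare predicted effects to what was observed:
(A) mechanism M6 — parameter Y elevated miss; indicator I1 active match; signal on channel 4 match; flag F1 raised match; flag F2 raised match
(B) process P4 — accounts for every observation (indicator I1 active by signal on channel 4 → signal on channel 3 → flag F3 raised → indicator I1 active)
(C) mechanism M3 — parameter Y elevated match; indicator I1 active match; signal on channel 4 match; flag F1 raised match; flag F2 raised miss
(D) process P2 — does not account for indicator I1 active, signal on channel 4
(E) process P1 — does not account for parameter Y elevated, flag F1 raised
(B) is the only candidate with no mismatches.

B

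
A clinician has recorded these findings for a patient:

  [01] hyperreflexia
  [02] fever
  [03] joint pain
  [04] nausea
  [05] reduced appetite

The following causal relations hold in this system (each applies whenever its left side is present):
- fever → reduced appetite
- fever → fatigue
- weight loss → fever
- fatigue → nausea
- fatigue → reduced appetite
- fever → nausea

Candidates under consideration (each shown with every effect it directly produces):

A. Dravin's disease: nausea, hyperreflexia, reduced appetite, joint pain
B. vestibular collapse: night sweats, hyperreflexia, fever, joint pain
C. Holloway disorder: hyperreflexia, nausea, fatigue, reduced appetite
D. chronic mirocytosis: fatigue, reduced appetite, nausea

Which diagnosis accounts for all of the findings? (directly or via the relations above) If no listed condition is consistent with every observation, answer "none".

B

Checking each candidate against the observations:
(A) Dravin's disease — does not account for fever
(B) vestibular collapse — accounts for every observation (nausea by fever → nausea)
(C) Holloway disorder — hyperreflexia ✓; fever ✗; joint pain ✗; nausea ✓; reduced appetite ✓
(D) chronic mirocytosis — does not account for hyperreflexia, fever, joint pain
(B) is the only candidate with no mismatches.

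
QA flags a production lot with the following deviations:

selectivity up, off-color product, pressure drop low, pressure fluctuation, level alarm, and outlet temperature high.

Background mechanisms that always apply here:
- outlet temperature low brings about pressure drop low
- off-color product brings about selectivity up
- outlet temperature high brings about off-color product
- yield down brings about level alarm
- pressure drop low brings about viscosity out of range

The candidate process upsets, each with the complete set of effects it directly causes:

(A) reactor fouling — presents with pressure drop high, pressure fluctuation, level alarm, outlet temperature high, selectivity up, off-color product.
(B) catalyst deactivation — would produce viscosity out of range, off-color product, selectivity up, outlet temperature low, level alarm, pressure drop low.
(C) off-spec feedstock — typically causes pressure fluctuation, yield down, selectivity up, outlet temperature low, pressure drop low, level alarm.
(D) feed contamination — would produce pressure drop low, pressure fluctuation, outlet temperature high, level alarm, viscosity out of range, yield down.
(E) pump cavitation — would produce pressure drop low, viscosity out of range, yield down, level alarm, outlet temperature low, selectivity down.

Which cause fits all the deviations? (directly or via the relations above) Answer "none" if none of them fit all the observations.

Checking each candidate against the observations:
(A) reactor fouling — fails on pressure drop low (predicts pressure drop high, not pressure drop low)
(B) catalyst deactivation — selectivity up ✓; off-color product ✓; pressure drop low ✓; pressure fluctuation ✗; level alarm ✓; outlet temperature high ✗
(C) off-spec feedstock — selectivity up ✓; off-color product ✗; pressure drop low ✓; pressure fluctuation ✓; level alarm ✓; outlet temperature high ✗
(D) feed contamination — selectivity up ✓ (via outlet temperature high → off-color product → selectivity up); off-color product ✓ (via outlet temperature high → off-color product); pressure drop low ✓; pressure fluctuation ✓; level alarm ✓; outlet temperature high ✓
(E) pump cavitation — fails on selectivity up, off-color product, pressure fluctuation, outlet temperature high (predicts selectivity down, not selectivity up; predicts outlet temperature low, not outlet temperature high)
Only (D) is consistent with every observation.

D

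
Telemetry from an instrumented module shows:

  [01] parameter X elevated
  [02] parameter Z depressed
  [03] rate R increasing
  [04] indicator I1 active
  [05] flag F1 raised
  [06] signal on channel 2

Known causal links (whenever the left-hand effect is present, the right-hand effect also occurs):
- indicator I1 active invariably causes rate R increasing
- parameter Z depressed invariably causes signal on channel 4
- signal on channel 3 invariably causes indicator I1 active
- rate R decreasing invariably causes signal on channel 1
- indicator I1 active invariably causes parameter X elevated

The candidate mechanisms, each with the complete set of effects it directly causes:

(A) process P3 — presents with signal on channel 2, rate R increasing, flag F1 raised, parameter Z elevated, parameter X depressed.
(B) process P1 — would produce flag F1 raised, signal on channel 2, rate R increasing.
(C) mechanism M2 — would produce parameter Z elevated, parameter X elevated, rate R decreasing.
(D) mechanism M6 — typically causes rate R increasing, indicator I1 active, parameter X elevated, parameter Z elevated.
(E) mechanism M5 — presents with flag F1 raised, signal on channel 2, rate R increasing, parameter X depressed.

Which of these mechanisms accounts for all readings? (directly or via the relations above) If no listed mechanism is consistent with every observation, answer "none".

none

Checking each candidate against the observations:
(A) process P3 — parameter X elevated miss; parameter Z depressed miss; rate R increasing match; indicator I1 active miss; flag F1 raised match; signal on channel 2 match
(B) process P1 — parameter X elevated miss; parameter Z depressed miss; rate R increasing match; indicator I1 active miss; flag F1 raised match; signal on channel 2 match
(C) mechanism M2 — parameter X elevated match; parameter Z depressed miss; rate R increasing miss; indicator I1 active miss; flag F1 raised miss; signal on channel 2 miss
(D) mechanism M6 — parameter X elevated match; parameter Z depressed miss; rate R increasing match; indicator I1 active match; flag F1 raised miss; signal on channel 2 miss
(E) mechanism M5 — parameter X elevated miss; parameter Z depressed miss; rate R increasing match; indicator I1 active miss; flag F1 raised match; signal on channel 2 match
No candidate is consistent with all observations.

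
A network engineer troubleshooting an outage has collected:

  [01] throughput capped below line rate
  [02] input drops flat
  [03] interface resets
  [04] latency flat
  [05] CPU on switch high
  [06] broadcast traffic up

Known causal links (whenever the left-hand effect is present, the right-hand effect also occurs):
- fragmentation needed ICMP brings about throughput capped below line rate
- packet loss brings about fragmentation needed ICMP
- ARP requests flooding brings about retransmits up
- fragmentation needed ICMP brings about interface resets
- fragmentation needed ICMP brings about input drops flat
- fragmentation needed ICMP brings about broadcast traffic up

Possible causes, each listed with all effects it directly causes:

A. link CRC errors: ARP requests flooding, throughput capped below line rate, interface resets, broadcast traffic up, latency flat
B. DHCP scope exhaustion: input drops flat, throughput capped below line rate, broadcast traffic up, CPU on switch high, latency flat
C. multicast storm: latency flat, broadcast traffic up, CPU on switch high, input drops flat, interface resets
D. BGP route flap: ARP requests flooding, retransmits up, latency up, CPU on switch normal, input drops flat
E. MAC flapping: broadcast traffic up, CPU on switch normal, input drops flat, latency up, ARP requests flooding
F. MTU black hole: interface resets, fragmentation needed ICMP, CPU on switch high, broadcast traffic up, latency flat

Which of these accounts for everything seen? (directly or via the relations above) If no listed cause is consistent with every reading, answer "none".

For each candidate, compare predicted effects to what was observed:
(A) link CRC errors — does not account for input drops flat, CPU on switch high
(B) DHCP scope exhaustion — throughput capped below line rate +; input drops flat +; interface resets -; latency flat +; CPU on switch high +; broadcast traffic up +
(C) multicast storm — throughput capped below line rate -; input drops flat +; interface resets +; latency flat +; CPU on switch high +; broadcast traffic up +
(D) BGP route flap — throughput capped below line rate -; input drops flat +; interface resets -; latency flat -; CPU on switch high -; broadcast traffic up -
(E) MAC flapping — fails on throughput capped below line rate, interface resets, latency flat, CPU on switch high (predicts latency up, not latency flat; predicts CPU on switch normal, not CPU on switch high)
(F) MTU black hole — throughput capped below line rate + (via fragmentation needed ICMP → throughput capped below line rate); input drops flat + (via fragmentation needed ICMP → input drops flat); interface resets +; latency flat +; CPU on switch high +; broadcast traffic up +
(F) is the only candidate with no mismatches.

F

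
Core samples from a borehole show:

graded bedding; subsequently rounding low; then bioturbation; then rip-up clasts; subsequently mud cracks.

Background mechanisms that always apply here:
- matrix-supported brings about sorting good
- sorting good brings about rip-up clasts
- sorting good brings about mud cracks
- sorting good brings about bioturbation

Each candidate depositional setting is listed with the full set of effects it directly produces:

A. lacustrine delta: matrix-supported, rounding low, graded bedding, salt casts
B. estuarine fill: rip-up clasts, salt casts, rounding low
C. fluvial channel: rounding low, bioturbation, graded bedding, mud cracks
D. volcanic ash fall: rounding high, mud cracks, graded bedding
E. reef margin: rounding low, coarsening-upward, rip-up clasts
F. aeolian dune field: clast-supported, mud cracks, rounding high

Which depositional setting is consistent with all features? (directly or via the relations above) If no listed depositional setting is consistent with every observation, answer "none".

Per-candidate check:
(A) lacustrine delta — graded bedding +; rounding low +; bioturbation + (via matrix-supported → sorting good → bioturbation); rip-up clasts + (via matrix-supported → sorting good → rip-up clasts); mud cracks + (via matrix-supported → sorting good → mud cracks)
(B) estuarine fill — graded bedding -; rounding low +; bioturbation -; rip-up clasts +; mud cracks -
(C) fluvial channel — does not account for rip-up clasts
(D) volcanic ash fall — fails on rounding low, bioturbation, rip-up clasts (predicts rounding high, not rounding low)
(E) reef margin — graded bedding -; rounding low +; bioturbation -; rip-up clasts +; mud cracks -
(F) aeolian dune field — fails on graded bedding, rounding low, bioturbation, rip-up clasts (predicts rounding high, not rounding low)
Only (A) is consistent with every observation.

A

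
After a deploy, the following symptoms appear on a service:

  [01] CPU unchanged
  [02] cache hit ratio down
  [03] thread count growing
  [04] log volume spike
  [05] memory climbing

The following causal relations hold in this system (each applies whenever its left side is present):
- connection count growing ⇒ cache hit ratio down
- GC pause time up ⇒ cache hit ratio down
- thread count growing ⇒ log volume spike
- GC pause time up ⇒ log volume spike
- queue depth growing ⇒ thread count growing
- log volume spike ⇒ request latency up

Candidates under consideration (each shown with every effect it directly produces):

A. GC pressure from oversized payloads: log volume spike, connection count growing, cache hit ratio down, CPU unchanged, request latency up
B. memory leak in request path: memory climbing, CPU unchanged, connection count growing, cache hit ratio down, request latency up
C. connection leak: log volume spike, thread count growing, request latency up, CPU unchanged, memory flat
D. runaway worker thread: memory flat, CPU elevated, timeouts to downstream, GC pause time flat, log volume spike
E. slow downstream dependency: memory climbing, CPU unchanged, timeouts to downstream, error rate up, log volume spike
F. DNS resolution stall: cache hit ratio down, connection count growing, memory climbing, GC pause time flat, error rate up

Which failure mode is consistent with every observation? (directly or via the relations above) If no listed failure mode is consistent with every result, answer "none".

Testing each hypothesis:
(A) GC pressure from oversized payloads — CPU unchanged +; cache hit ratio down +; thread count growing -; log volume spike +; memory climbing -
(B) memory leak in request path — CPU unchanged +; cache hit ratio down +; thread count growing -; log volume spike -; memory climbing +
(C) connection leak — fails on cache hit ratio down, memory climbing (predicts memory flat, not memory climbing)
(D) runaway worker thread — CPU unchanged -; cache hit ratio down -; thread count growing -; log volume spike +; memory climbing -
(E) slow downstream dependency — CPU unchanged +; cache hit ratio down -; thread count growing -; log volume spike +; memory climbing +
(F) DNS resolution stall — CPU unchanged -; cache hit ratio down +; thread count growing -; log volume spike -; memory climbing +
No candidate is consistent with all observations.

none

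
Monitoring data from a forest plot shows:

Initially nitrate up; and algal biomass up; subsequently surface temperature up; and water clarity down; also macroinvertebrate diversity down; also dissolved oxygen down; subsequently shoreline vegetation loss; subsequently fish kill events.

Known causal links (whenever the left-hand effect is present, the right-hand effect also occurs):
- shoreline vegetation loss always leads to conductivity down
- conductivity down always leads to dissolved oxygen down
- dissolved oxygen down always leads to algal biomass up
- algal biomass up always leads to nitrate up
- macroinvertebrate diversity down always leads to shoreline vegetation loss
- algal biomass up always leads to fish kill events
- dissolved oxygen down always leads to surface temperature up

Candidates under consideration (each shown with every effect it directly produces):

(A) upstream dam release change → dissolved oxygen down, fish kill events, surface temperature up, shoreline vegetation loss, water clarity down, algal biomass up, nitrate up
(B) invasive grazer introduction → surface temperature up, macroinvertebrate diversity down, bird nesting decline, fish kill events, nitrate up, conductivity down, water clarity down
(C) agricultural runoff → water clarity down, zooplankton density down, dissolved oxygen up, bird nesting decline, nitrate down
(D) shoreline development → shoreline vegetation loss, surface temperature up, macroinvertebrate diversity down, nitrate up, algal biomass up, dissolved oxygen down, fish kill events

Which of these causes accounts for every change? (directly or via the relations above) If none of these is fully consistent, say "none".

B

Testing each hypothesis:
(A) upstream dam release change — does not account for macroinvertebrate diversity down
(B) invasive grazer introduction — accounts for every observation (algal biomass up by conductivity down → dissolved oxygen down → algal biomass up)
(C) agricultural runoff — nitrate up ✗; algal biomass up ✗; surface temperature up ✗; water clarity down ✓; macroinvertebrate diversity down ✗; dissolved oxygen down ✗; shoreline vegetation loss ✗; fish kill events ✗
(D) shoreline development — nitrate up ✓; algal biomass up ✓; surface temperature up ✓; water clarity down ✗; macroinvertebrate diversity down ✓; dissolved oxygen down ✓; shoreline vegetation loss ✓; fish kill events ✓
Only (B) is consistent with every observation.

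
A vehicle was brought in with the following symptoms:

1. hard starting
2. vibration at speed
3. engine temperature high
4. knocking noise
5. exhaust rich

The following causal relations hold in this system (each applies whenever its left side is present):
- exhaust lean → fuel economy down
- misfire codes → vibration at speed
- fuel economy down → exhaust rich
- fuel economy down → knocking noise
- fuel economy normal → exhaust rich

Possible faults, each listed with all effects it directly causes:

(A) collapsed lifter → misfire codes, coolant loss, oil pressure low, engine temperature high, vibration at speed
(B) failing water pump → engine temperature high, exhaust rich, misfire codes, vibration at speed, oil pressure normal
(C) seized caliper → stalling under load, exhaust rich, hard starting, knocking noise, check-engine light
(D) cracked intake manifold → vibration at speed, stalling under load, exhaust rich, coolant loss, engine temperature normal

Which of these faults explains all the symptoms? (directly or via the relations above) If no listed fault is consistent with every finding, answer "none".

none

Testing each hypothesis:
(A) collapsed lifter — does not account for hard starting, knocking noise, exhaust rich
(B) failing water pump — hard starting miss; vibration at speed match; engine temperature high match; knocking noise miss; exhaust rich match
(C) seized caliper — hard starting match; vibration at speed miss; engine temperature high miss; knocking noise match; exhaust rich match
(D) cracked intake manifold — hard starting miss; vibration at speed match; engine temperature high miss; knocking noise miss; exhaust rich match
No candidate is consistent with all observations.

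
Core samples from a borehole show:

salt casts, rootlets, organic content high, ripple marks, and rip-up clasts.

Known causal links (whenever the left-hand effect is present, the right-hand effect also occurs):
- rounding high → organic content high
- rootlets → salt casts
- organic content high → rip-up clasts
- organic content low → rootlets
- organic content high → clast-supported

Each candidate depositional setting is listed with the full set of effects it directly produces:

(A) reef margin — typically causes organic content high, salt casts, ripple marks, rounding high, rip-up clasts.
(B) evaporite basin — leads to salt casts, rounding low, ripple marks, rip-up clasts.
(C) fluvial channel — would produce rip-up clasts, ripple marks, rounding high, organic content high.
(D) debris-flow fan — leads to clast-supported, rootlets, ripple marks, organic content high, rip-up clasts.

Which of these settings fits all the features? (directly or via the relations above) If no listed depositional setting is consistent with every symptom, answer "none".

Testing each hypothesis:
(A) reef margin — salt casts yes; rootlets NO; organic content high yes; ripple marks yes; rip-up clasts yes
(B) evaporite basin — salt casts yes; rootlets NO; organic content high NO; ripple marks yes; rip-up clasts yes
(C) fluvial channel — does not account for salt casts, rootlets
(D) debris-flow fan — accounts for every observation (salt casts through rootlets → salt casts)
Only (D) is consistent with every observation.

D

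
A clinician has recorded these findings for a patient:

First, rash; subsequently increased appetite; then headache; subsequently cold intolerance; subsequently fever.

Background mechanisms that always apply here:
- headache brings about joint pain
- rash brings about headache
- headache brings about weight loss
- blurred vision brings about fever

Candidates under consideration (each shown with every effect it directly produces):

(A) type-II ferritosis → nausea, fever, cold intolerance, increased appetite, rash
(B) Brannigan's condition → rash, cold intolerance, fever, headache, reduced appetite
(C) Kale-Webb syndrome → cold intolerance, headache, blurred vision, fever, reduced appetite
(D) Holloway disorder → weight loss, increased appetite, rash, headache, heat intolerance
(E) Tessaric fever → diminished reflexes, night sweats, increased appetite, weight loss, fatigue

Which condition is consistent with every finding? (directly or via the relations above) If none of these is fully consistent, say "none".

Per-candidate check:
(A) type-II ferritosis — rash ✓; increased appetite ✓; headache ✓ (by rash → headache); cold intolerance ✓; fever ✓
(B) Brannigan's condition — fails on increased appetite (predicts reduced appetite, not increased appetite)
(C) Kale-Webb syndrome — fails on rash, increased appetite (predicts reduced appetite, not increased appetite)
(D) Holloway disorder — fails on cold intolerance, fever (predicts heat intolerance, not cold intolerance)
(E) Tessaric fever — rash ✗; increased appetite ✓; headache ✗; cold intolerance ✗; fever ✗
(A) is the only candidate with no mismatches.

A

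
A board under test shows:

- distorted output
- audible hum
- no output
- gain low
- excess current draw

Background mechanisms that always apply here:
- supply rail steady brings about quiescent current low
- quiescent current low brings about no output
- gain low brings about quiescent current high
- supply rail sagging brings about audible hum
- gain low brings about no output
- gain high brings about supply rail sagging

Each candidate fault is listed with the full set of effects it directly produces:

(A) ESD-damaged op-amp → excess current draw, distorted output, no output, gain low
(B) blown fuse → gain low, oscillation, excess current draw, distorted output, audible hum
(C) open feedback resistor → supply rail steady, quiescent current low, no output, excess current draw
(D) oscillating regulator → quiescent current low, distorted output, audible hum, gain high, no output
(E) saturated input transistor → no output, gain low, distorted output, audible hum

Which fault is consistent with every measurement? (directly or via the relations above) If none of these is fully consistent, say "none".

B

Checking each candidate against the observations:
(A) ESD-damaged op-amp — distorted output ✓; audible hum ✗; no output ✓; gain low ✓; excess current draw ✓
(B) blown fuse — accounts for every observation (no output via gain low → no output)
(C) open feedback resistor — does not account for distorted output, audible hum, gain low
(D) oscillating regulator — fails on gain low, excess current draw (predicts gain high, not gain low)
(E) saturated input transistor — does not account for excess current draw
(B) is the only candidate with no mismatches.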